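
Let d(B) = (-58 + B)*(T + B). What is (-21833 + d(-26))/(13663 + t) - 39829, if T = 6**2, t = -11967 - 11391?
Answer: -55159926/1385 ≈ -39827.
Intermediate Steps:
t = -23358
T = 36
d(B) = (-58 + B)*(36 + B)
(-21833 + d(-26))/(13663 + t) - 39829 = (-21833 + (-2088 + (-26)**2 - 22*(-26)))/(13663 - 23358) - 39829 = (-21833 + (-2088 + 676 + 572))/(-9695) - 39829 = (-21833 - 840)*(-1/9695) - 39829 = -22673*(-1/9695) - 39829 = 3239/1385 - 39829 = -55159926/1385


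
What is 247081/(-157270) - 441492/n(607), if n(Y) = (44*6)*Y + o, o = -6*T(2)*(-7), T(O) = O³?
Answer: -2273139628/526146785 ≈ -4.3204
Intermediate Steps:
o = 336 (o = -6*2³*(-7) = -6*8*(-7) = -48*(-7) = 336)
n(Y) = 336 + 264*Y (n(Y) = (44*6)*Y + 336 = 264*Y + 336 = 336 + 264*Y)
247081/(-157270) - 441492/n(607) = 247081/(-157270) - 441492/(336 + 264*607) = 247081*(-1/157270) - 441492/(336 + 160248) = -247081/157270 - 441492/160584 = -247081/157270 - 441492*1/160584 = -247081/157270 - 36791/13382 = -2273139628/526146785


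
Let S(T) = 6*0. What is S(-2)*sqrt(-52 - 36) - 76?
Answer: -76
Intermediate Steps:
S(T) = 0
S(-2)*sqrt(-52 - 36) - 76 = 0*sqrt(-52 - 36) - 76 = 0*sqrt(-88) - 76 = 0*(2*I*sqrt(22)) - 76 = 0 - 76 = -76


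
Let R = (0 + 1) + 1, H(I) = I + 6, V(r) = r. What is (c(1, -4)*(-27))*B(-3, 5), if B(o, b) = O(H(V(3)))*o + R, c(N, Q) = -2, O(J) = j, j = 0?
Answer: 108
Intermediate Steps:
H(I) = 6 + I
O(J) = 0
R = 2 (R = 1 + 1 = 2)
B(o, b) = 2 (B(o, b) = 0*o + 2 = 0 + 2 = 2)
(c(1, -4)*(-27))*B(-3, 5) = -2*(-27)*2 = 54*2 = 108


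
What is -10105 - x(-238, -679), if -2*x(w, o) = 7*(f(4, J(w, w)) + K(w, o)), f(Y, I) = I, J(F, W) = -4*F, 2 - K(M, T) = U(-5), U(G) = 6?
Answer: -6787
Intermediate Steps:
K(M, T) = -4 (K(M, T) = 2 - 1*6 = 2 - 6 = -4)
x(w, o) = 14 + 14*w (x(w, o) = -7*(-4*w - 4)/2 = -7*(-4 - 4*w)/2 = -(-28 - 28*w)/2 = 14 + 14*w)
-10105 - x(-238, -679) = -10105 - (14 + 14*(-238)) = -10105 - (14 - 3332) = -10105 - 1*(-3318) = -10105 + 3318 = -6787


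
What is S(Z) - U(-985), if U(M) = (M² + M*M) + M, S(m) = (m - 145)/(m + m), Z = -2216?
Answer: -8595706519/4432 ≈ -1.9395e+6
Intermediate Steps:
S(m) = (-145 + m)/(2*m) (S(m) = (-145 + m)/((2*m)) = (-145 + m)*(1/(2*m)) = (-145 + m)/(2*m))
U(M) = M + 2*M² (U(M) = (M² + M²) + M = 2*M² + M = M + 2*M²)
S(Z) - U(-985) = (½)*(-145 - 2216)/(-2216) - (-985)*(1 + 2*(-985)) = (½)*(-1/2216)*(-2361) - (-985)*(1 - 1970) = 2361/4432 - (-985)*(-1969) = 2361/4432 - 1*1939465 = 2361/4432 - 1939465 = -8595706519/4432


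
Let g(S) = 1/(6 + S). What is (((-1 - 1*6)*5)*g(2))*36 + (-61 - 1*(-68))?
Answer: -301/2 ≈ -150.50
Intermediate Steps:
(((-1 - 1*6)*5)*g(2))*36 + (-61 - 1*(-68)) = (((-1 - 1*6)*5)/(6 + 2))*36 + (-61 - 1*(-68)) = (((-1 - 6)*5)/8)*36 + (-61 + 68) = (-7*5*(⅛))*36 + 7 = -35*⅛*36 + 7 = -35/8*36 + 7 = -315/2 + 7 = -301/2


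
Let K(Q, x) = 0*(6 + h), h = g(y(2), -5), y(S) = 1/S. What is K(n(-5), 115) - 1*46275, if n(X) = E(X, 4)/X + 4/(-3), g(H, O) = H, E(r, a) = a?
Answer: -46275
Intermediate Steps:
h = ½ (h = 1/2 = ½ ≈ 0.50000)
n(X) = -4/3 + 4/X (n(X) = 4/X + 4/(-3) = 4/X + 4*(-⅓) = 4/X - 4/3 = -4/3 + 4/X)
K(Q, x) = 0 (K(Q, x) = 0*(6 + ½) = 0*(13/2) = 0)
K(n(-5), 115) - 1*46275 = 0 - 1*46275 = 0 - 46275 = -46275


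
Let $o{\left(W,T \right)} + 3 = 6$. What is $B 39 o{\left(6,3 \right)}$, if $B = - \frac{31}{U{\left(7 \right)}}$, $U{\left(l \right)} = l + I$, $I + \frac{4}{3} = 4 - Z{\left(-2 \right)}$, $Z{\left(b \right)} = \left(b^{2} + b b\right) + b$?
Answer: $- \frac{10881}{11} \approx -989.18$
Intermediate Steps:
$Z{\left(b \right)} = b + 2 b^{2}$ ($Z{\left(b \right)} = \left(b^{2} + b^{2}\right) + b = 2 b^{2} + b = b + 2 b^{2}$)
$o{\left(W,T \right)} = 3$ ($o{\left(W,T \right)} = -3 + 6 = 3$)
$I = - \frac{10}{3}$ ($I = - \frac{4}{3} + \left(4 - - 2 \left(1 + 2 \left(-2\right)\right)\right) = - \frac{4}{3} + \left(4 - - 2 \left(1 - 4\right)\right) = - \frac{4}{3} + \left(4 - \left(-2\right) \left(-3\right)\right) = - \frac{4}{3} + \left(4 - 6\right) = - \frac{4}{3} - 2 = - \frac{10}{3} \approx -3.3333$)
$U{\left(l \right)} = - \frac{10}{3} + l$ ($U{\left(l \right)} = l - \frac{10}{3} = - \frac{10}{3} + l$)
$B = - \frac{93}{11}$ ($B = - \frac{31}{- \frac{10}{3} + 7} = - \frac{31}{\frac{11}{3}} = \left(-31\right) \frac{3}{11} = - \frac{93}{11} \approx -8.4545$)
$B 39 o{\left(6,3 \right)} = \left(- \frac{93}{11}\right) 39 \cdot 3 = \left(- \frac{3627}{11}\right) 3 = - \frac{10881}{11}$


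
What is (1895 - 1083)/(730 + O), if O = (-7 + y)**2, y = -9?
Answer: 14/17 ≈ 0.82353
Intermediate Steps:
O = 256 (O = (-7 - 9)**2 = (-16)**2 = 256)
(1895 - 1083)/(730 + O) = (1895 - 1083)/(730 + 256) = 812/986 = 812*(1/986) = 14/17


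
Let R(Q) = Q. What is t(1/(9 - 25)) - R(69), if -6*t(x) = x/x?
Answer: -415/6 ≈ -69.167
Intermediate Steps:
t(x) = -1/6 (t(x) = -x/(6*x) = -1/6*1 = -1/6)
t(1/(9 - 25)) - R(69) = -1/6 - 1*69 = -1/6 - 69 = -415/6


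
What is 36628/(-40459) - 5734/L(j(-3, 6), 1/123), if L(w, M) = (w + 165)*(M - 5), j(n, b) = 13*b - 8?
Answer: 247339897/62104565 ≈ 3.9826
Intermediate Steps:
j(n, b) = -8 + 13*b
L(w, M) = (-5 + M)*(165 + w) (L(w, M) = (165 + w)*(-5 + M) = (-5 + M)*(165 + w))
36628/(-40459) - 5734/L(j(-3, 6), 1/123) = 36628/(-40459) - 5734/(-825 - 5*(-8 + 13*6) + 165/123 + (-8 + 13*6)/123) = 36628*(-1/40459) - 5734/(-825 - 5*(-8 + 78) + 165*(1/123) + (-8 + 78)/123) = -36628/40459 - 5734/(-825 - 5*70 + 55/41 + (1/123)*70) = -36628/40459 - 5734/(-825 - 350 + 55/41 + 70/123) = -36628/40459 - 5734/(-144290/123) = -36628/40459 - 5734*(-123/144290) = -36628/40459 + 7503/1535 = 247339897/62104565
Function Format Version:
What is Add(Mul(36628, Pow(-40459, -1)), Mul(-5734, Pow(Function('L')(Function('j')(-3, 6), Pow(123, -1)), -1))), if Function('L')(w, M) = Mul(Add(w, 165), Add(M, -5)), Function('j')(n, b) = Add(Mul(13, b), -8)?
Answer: Rational(247339897, 62104565) ≈ 3.9826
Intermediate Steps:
Function('j')(n, b) = Add(-8, Mul(13, b))
Function('L')(w, M) = Mul(Add(-5, M), Add(165, w)) (Function('L')(w, M) = Mul(Add(165, w), Add(-5, M)) = Mul(Add(-5, M), Add(165, w)))
Add(Mul(36628, Pow(-40459, -1)), Mul(-5734, Pow(Function('L')(Function('j')(-3, 6), Pow(123, -1)), -1))) = Add(Mul(36628, Pow(-40459, -1)), Mul(-5734, Pow(Add(-825, Mul(-5, Add(-8, Mul(13, 6))), Mul(165, Pow(123, -1)), Mul(Pow(123, -1), Add(-8, Mul(13, 6)))), -1))) = Add(Mul(36628, Rational(-1, 40459)), Mul(-5734, Pow(Add(-825, Mul(-5, Add(-8, 78)), Mul(165, Rational(1, 123)), Mul(Rational(1, 123), Add(-8, 78))), -1))) = Add(Rational(-36628, 40459), Mul(-5734, Pow(Add(-825, Mul(-5, 70), Rational(55, 41), Mul(Rational(1, 123), 70)), -1))) = Add(Rational(-36628, 40459), Mul(-5734, Pow(Add(-825, -350, Rational(55, 41), Rational(70, 123)), -1))) = Add(Rational(-36628, 40459), Mul(-5734, Pow(Rational(-144290, 123), -1))) = Add(Rational(-36628, 40459), Mul(-5734, Rational(-123, 144290))) = Add(Rational(-36628, 40459), Rational(7503, 1535)) = Rational(247339897, 62104565)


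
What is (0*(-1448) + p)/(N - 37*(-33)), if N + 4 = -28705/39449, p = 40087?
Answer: 1581392063/47980728 ≈ 32.959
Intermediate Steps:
N = -186501/39449 (N = -4 - 28705/39449 = -186501/39449 ≈ -4.7276)
(0*(-1448) + p)/(N - 37*(-33)) = (0*(-1448) + 40087)/(-186501/39449 - 37*(-33)) = (0 + 40087)/(-186501/39449 + 1221) = 40087/(47980728/39449) = 40087*(39449/47980728) = 1581392063/47980728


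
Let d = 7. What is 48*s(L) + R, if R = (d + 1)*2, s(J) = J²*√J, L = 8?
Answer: 16 + 6144*√2 ≈ 8704.9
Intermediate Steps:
s(J) = J^(5/2)
R = 16 (R = (7 + 1)*2 = 8*2 = 16)
48*s(L) + R = 48*8^(5/2) + 16 = 48*(128*√2) + 16 = 6144*√2 + 16 = 16 + 6144*√2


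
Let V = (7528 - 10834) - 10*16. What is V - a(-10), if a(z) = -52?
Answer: -3414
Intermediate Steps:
V = -3466 (V = -3306 - 160 = -3466)
V - a(-10) = -3466 - 1*(-52) = -3466 + 52 = -3414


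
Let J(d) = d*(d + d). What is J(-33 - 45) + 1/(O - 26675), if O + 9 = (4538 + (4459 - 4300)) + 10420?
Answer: 140747255/11567 ≈ 12168.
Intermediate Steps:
O = 15108 (O = -9 + ((4538 + (4459 - 4300)) + 10420) = -9 + ((4538 + 159) + 10420) = -9 + (4697 + 10420) = -9 + 15117 = 15108)
J(d) = 2*d² (J(d) = d*(2*d) = 2*d²)
J(-33 - 45) + 1/(O - 26675) = 2*(-33 - 45)² + 1/(15108 - 26675) = 2*(-78)² + 1/(-11567) = 2*6084 - 1/11567 = 12168 - 1/11567 = 140747255/11567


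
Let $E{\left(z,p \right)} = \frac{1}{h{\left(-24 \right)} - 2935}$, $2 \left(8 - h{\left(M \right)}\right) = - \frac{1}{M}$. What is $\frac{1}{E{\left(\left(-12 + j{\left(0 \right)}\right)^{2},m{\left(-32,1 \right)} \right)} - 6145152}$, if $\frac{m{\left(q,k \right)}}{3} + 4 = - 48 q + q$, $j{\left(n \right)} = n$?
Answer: $- \frac{140497}{863375420592} \approx -1.6273 \cdot 10^{-7}$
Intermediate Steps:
$h{\left(M \right)} = 8 + \frac{1}{2 M}$ ($h{\left(M \right)} = 8 - \frac{\left(-1\right) \frac{1}{M}}{2} = 8 + \frac{1}{2 M}$)
$m{\left(q,k \right)} = -12 - 141 q$ ($m{\left(q,k \right)} = -12 + 3 \left(- 48 q + q\right) = -12 + 3 \left(- 47 q\right) = -12 - 141 q$)
$E{\left(z,p \right)} = - \frac{48}{140497}$ ($E{\left(z,p \right)} = \frac{1}{\left(8 + \frac{1}{2 \left(-24\right)}\right) - 2935} = \frac{1}{\left(8 + \frac{1}{2} \left(- \frac{1}{24}\right)\right) - 2935} = \frac{1}{\left(8 - \frac{1}{48}\right) - 2935} = \frac{1}{\frac{383}{48} - 2935} = \frac{1}{- \frac{140497}{48}} = - \frac{48}{140497}$)
$\frac{1}{E{\left(\left(-12 + j{\left(0 \right)}\right)^{2},m{\left(-32,1 \right)} \right)} - 6145152} = \frac{1}{- \frac{48}{140497} - 6145152} = \frac{1}{- \frac{863375420592}{140497}} = - \frac{140497}{863375420592}$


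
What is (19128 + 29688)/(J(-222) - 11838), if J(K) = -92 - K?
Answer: -12204/2927 ≈ -4.1695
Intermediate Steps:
(19128 + 29688)/(J(-222) - 11838) = (19128 + 29688)/((-92 - 1*(-222)) - 11838) = 48816/((-92 + 222) - 11838) = 48816/(130 - 11838) = 48816/(-11708) = 48816*(-1/11708) = -12204/2927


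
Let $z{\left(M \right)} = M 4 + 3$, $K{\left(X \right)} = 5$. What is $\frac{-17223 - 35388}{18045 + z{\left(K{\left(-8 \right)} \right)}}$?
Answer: $- \frac{52611}{18068} \approx -2.9118$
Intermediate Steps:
$z{\left(M \right)} = 3 + 4 M$ ($z{\left(M \right)} = 4 M + 3 = 3 + 4 M$)
$\frac{-17223 - 35388}{18045 + z{\left(K{\left(-8 \right)} \right)}} = \frac{-17223 - 35388}{18045 + \left(3 + 4 \cdot 5\right)} = - \frac{52611}{18045 + \left(3 + 20\right)} = - \frac{52611}{18045 + 23} = - \frac{52611}{18068}$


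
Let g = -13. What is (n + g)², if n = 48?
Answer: 1225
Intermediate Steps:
(n + g)² = (48 - 13)² = 35² = 1225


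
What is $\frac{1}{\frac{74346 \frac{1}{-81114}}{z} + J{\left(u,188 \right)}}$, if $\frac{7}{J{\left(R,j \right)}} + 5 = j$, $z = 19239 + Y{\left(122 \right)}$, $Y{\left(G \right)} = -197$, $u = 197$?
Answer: $\frac{47109470034}{1799734033} \approx 26.176$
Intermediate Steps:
$z = 19042$ ($z = 19239 - 197 = 19042$)
$J{\left(R,j \right)} = \frac{7}{-5 + j}$
$\frac{1}{\frac{74346 \frac{1}{-81114}}{z} + J{\left(u,188 \right)}} = \frac{1}{\frac{74346 \frac{1}{-81114}}{19042} + \frac{7}{-5 + 188}} = \frac{1}{74346 \left(- \frac{1}{81114}\right) \frac{1}{19042} + \frac{7}{183}} = \frac{1}{\left(- \frac{12391}{13519}\right) \frac{1}{19042} + 7 \cdot \frac{1}{183}} = \frac{1}{- \frac{12391}{257428798} + \frac{7}{183}} = \frac{1}{\frac{1799734033}{47109470034}} = \frac{47109470034}{1799734033}$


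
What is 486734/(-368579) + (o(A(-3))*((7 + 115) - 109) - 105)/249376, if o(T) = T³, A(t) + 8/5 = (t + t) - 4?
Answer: -16112194263399/11489344588000 ≈ -1.4024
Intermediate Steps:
A(t) = -28/5 + 2*t (A(t) = -8/5 + ((t + t) - 4) = -8/5 + (2*t - 4) = -8/5 + (-4 + 2*t) = -28/5 + 2*t)
486734/(-368579) + (o(A(-3))*((7 + 115) - 109) - 105)/249376 = 486734/(-368579) + ((-28/5 + 2*(-3))³*((7 + 115) - 109) - 105)/249376 = 486734*(-1/368579) + ((-28/5 - 6)³*(122 - 109) - 105)*(1/249376) = -486734/368579 + ((-58/5)³*13 - 105)*(1/249376) = -486734/368579 + (-195112/125*13 - 105)*(1/249376) = -486734/368579 + (-2536456/125 - 105)*(1/249376) = -486734/368579 - 2549581/125*1/249376 = -486734/368579 - 2549581/31172000 = -16112194263399/11489344588000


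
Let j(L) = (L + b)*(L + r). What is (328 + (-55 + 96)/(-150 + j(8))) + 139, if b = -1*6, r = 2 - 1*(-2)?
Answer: 58801/126 ≈ 466.67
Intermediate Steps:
r = 4 (r = 2 + 2 = 4)
b = -6
j(L) = (-6 + L)*(4 + L) (j(L) = (L - 6)*(L + 4) = (-6 + L)*(4 + L))
(328 + (-55 + 96)/(-150 + j(8))) + 139 = (328 + (-55 + 96)/(-150 + (-24 + 8² - 2*8))) + 139 = (328 + 41/(-150 + (-24 + 64 - 16))) + 139 = (328 + 41/(-150 + 24)) + 139 = (328 + 41/(-126)) + 139 = (328 + 41*(-1/126)) + 139 = (328 - 41/126) + 139 = 41287/126 + 139 = 58801/126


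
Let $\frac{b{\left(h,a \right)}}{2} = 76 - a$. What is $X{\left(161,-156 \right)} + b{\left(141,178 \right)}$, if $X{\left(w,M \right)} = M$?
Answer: $-360$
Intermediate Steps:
$b{\left(h,a \right)} = 152 - 2 a$ ($b{\left(h,a \right)} = 2 \left(76 - a\right) = 152 - 2 a$)
$X{\left(161,-156 \right)} + b{\left(141,178 \right)} = -156 + \left(152 - 356\right) = -156 - 204 = -360$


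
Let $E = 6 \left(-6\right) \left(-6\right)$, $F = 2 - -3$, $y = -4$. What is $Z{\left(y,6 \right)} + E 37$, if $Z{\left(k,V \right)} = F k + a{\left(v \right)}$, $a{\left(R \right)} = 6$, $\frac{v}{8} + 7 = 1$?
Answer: $7978$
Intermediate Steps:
$v = -48$ ($v = -56 + 8 \cdot 1 = -56 + 8 = -48$)
$F = 5$ ($F = 2 + 3 = 5$)
$Z{\left(k,V \right)} = 6 + 5 k$ ($Z{\left(k,V \right)} = 5 k + 6 = 6 + 5 k$)
$E = 216$ ($E = \left(-36\right) \left(-6\right) = 216$)
$Z{\left(y,6 \right)} + E 37 = \left(6 + 5 \left(-4\right)\right) + 216 \cdot 37 = \left(6 - 20\right) + 7992 = -14 + 7992 = 7978$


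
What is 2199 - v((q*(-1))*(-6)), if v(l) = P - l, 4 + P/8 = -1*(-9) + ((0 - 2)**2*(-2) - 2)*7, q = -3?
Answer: 2701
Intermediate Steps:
P = -520 (P = -32 + 8*(-1*(-9) + ((0 - 2)**2*(-2) - 2)*7) = -32 + 8*(9 + ((-2)**2*(-2) - 2)*7) = -32 + 8*(9 + (4*(-2) - 2)*7) = -32 + 8*(9 + (-8 - 2)*7) = -32 + 8*(9 - 10*7) = -32 + 8*(9 - 70) = -32 + 8*(-61) = -32 - 488 = -520)
v(l) = -520 - l
2199 - v((q*(-1))*(-6)) = 2199 - (-520 - (-3*(-1))*(-6)) = 2199 - (-520 - 3*(-6)) = 2199 - (-520 - 1*(-18)) = 2199 - (-520 + 18) = 2199 - 1*(-502) = 2199 + 502 = 2701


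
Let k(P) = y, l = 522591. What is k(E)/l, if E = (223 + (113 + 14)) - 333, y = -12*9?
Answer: -36/174197 ≈ -0.00020666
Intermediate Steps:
y = -108
E = 17 (E = (223 + 127) - 333 = 350 - 333 = 17)
k(P) = -108
k(E)/l = -108/522591 = -108*1/522591 = -36/174197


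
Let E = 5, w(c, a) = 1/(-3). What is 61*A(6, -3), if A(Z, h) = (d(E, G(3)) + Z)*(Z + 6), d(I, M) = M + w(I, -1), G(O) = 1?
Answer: 4880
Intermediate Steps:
w(c, a) = -⅓ (w(c, a) = 1*(-⅓) = -⅓)
d(I, M) = -⅓ + M (d(I, M) = M - ⅓ = -⅓ + M)
A(Z, h) = (6 + Z)*(⅔ + Z) (A(Z, h) = ((-⅓ + 1) + Z)*(Z + 6) = (⅔ + Z)*(6 + Z) = (6 + Z)*(⅔ + Z))
61*A(6, -3) = 61*(4 + 6² + (20/3)*6) = 61*(4 + 36 + 40) = 61*80 = 4880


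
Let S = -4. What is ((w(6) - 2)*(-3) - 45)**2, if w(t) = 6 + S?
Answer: 2025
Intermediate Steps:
w(t) = 2 (w(t) = 6 - 4 = 2)
((w(6) - 2)*(-3) - 45)**2 = ((2 - 2)*(-3) - 45)**2 = (0*(-3) - 45)**2 = (0 - 45)**2 = (-45)**2 = 2025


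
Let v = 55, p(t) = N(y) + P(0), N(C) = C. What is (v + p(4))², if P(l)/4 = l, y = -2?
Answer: 2809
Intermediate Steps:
P(l) = 4*l
p(t) = -2 (p(t) = -2 + 4*0 = -2 + 0 = -2)
(v + p(4))² = (55 - 2)² = 53² = 2809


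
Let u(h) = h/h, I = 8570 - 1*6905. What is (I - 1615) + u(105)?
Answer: 51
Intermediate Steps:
I = 1665 (I = 8570 - 6905 = 1665)
u(h) = 1
(I - 1615) + u(105) = (1665 - 1615) + 1 = 50 + 1 = 51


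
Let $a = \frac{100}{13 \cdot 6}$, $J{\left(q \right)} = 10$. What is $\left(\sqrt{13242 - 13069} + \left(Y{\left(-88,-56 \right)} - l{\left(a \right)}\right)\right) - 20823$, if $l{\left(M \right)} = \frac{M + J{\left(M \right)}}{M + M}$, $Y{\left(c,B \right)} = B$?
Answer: $- \frac{104417}{5} + \sqrt{173} \approx -20870.0$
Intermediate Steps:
$a = \frac{50}{39}$ ($a = \frac{100}{78} = 100 \cdot \frac{1}{78} = \frac{50}{39} \approx 1.2821$)
$l{\left(M \right)} = \frac{10 + M}{2 M}$ ($l{\left(M \right)} = \frac{M + 10}{M + M} = \frac{10 + M}{2 M}$)
$\left(\sqrt{13242 - 13069} + \left(Y{\left(-88,-56 \right)} - l{\left(a \right)}\right)\right) - 20823 = \left(\sqrt{13242 - 13069} - \left(56 + \frac{10 + \frac{50}{39}}{2 \cdot \frac{50}{39}}\right)\right) - 20823 = \left(\sqrt{173} - \left(56 + \frac{1}{2} \cdot \frac{39}{50} \cdot \frac{440}{39}\right)\right) - 20823 = \left(\sqrt{173} - \frac{302}{5}\right) - 20823 = \left(- \frac{302}{5} + \sqrt{173}\right) - 20823 = - \frac{104417}{5} + \sqrt{173}$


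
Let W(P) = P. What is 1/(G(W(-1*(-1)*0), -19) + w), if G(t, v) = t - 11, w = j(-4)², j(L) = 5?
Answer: 1/14 ≈ 0.071429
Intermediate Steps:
w = 25 (w = 5² = 25)
G(t, v) = -11 + t
1/(G(W(-1*(-1)*0), -19) + w) = 1/((-11 - 1*(-1)*0) + 25) = 1/((-11 + 1*0) + 25) = 1/((-11 + 0) + 25) = 1/(-11 + 25) = 1/14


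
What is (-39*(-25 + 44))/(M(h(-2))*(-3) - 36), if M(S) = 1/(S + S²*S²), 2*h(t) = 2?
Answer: 494/25 ≈ 19.760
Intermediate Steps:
h(t) = 1 (h(t) = (½)*2 = 1)
M(S) = 1/(S + S⁴)
(-39*(-25 + 44))/(M(h(-2))*(-3) - 36) = (-39*(-25 + 44))/(-3/(1 + 1⁴) - 36) = (-39*19)/(-3/(1 + 1) - 36) = -741/(-3/2 - 36) = -741/(-75/2) = -741*(-2/75) = 494/25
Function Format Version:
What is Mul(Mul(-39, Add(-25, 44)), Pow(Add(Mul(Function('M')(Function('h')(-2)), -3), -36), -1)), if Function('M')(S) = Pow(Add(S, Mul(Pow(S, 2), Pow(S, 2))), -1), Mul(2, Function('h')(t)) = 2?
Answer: Rational(494, 25) ≈ 19.760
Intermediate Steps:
Function('h')(t) = 1 (Function('h')(t) = Mul(Rational(1, 2), 2) = 1)
Function('M')(S) = Pow(Add(S, Pow(S, 4)), -1)
Mul(Mul(-39, Add(-25, 44)), Pow(Add(Mul(Function('M')(Function('h')(-2)), -3), -36), -1)) = Mul(Mul(-39, Add(-25, 44)), Pow(Add(Mul(Pow(Add(1, Pow(1, 4)), -1), -3), -36), -1)) = Mul(Mul(-39, 19), Pow(Add(Mul(Pow(Add(1, 1), -1), -3), -36), -1)) = Mul(-741, Pow(Add(Mul(Pow(2, -1), -3), -36), -1)) = Mul(-741, Pow(Add(Mul(Rational(1, 2), -3), -36), -1)) = Mul(-741, Pow(Add(Rational(-3, 2), -36), -1)) = Mul(-741, Pow(Rational(-75, 2), -1)) = Mul(-741, Rational(-2, 75)) = Rational(494, 25)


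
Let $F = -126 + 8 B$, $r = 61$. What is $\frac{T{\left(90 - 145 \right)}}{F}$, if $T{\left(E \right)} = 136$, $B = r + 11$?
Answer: $\frac{68}{225} \approx 0.30222$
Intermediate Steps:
$B = 72$ ($B = 61 + 11 = 72$)
$F = 450$ ($F = -126 + 8 \cdot 72 = -126 + 576 = 450$)
$\frac{T{\left(90 - 145 \right)}}{F} = \frac{136}{450} = 136 \cdot \frac{1}{450} = \frac{68}{225}$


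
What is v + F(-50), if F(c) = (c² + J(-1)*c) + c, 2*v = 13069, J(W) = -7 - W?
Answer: 18569/2 ≈ 9284.5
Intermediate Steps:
v = 13069/2 (v = (½)*13069 = 13069/2 ≈ 6534.5)
F(c) = c² - 5*c (F(c) = (c² + (-7 - 1*(-1))*c) + c = (c² + (-7 + 1)*c) + c = (c² - 6*c) + c = c² - 5*c)
v + F(-50) = 13069/2 - 50*(-5 - 50) = 13069/2 - 50*(-55) = 13069/2 + 2750 = 18569/2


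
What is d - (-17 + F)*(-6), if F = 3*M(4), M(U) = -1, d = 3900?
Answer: 3780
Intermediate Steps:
F = -3 (F = 3*(-1) = -3)
d - (-17 + F)*(-6) = 3900 - (-17 - 3)*(-6) = 3900 - (-20)*(-6) = 3900 - 1*120 = 3900 - 120 = 3780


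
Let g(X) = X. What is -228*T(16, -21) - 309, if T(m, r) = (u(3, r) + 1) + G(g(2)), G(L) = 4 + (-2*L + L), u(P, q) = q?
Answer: 3795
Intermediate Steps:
G(L) = 4 - L
T(m, r) = 3 + r (T(m, r) = (r + 1) + (4 - 1*2) = (1 + r) + (4 - 2) = (1 + r) + 2 = 3 + r)
-228*T(16, -21) - 309 = -228*(3 - 21) - 309 = -228*(-18) - 309 = 4104 - 309 = 3795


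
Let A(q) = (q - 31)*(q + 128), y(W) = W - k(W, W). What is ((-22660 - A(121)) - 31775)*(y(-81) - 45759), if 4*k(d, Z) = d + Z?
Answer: 7038925155/2 ≈ 3.5195e+9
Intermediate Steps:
k(d, Z) = Z/4 + d/4 (k(d, Z) = (d + Z)/4 = (Z + d)/4 = Z/4 + d/4)
y(W) = W/2 (y(W) = W - (W/4 + W/4) = W - W/2 = W/2)
A(q) = (-31 + q)*(128 + q)
((-22660 - A(121)) - 31775)*(y(-81) - 45759) = ((-22660 - (-3968 + 121² + 97*121)) - 31775)*((½)*(-81) - 45759) = ((-22660 - (-3968 + 14641 + 11737)) - 31775)*(-81/2 - 45759) = ((-22660 - 1*22410) - 31775)*(-91599/2) = ((-22660 - 22410) - 31775)*(-91599/2) = (-45070 - 31775)*(-91599/2) = -76845*(-91599/2) = 7038925155/2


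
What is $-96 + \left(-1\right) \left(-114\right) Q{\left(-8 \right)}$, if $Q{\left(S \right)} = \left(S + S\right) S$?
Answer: $14496$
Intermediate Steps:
$Q{\left(S \right)} = 2 S^{2}$ ($Q{\left(S \right)} = 2 S S = 2 S^{2}$)
$-96 + \left(-1\right) \left(-114\right) Q{\left(-8 \right)} = -96 + \left(-1\right) \left(-114\right) 2 \left(-8\right)^{2} = -96 + 114 \cdot 2 \cdot 64 = -96 + 114 \cdot 128 = -96 + 14592 = 14496$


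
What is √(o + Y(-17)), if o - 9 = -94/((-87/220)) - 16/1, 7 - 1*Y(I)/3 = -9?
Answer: √2109489/87 ≈ 16.694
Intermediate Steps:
Y(I) = 48 (Y(I) = 21 - 3*(-9) = 21 + 27 = 48)
o = 20071/87 (o = 9 + (-94/((-87/220)) - 16/1) = 9 + (-94/((-87*1/220)) - 16*1) = 9 + (-94/(-87/220) - 16) = 9 + (-94*(-220/87) - 16) = 9 + (20680/87 - 16) = 9 + 19288/87 = 20071/87 ≈ 230.70)
√(o + Y(-17)) = √(20071/87 + 48) = √(24247/87) = √2109489/87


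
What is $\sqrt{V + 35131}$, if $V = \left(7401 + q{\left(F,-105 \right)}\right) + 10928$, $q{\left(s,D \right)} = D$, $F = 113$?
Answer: $\sqrt{53355} \approx 230.99$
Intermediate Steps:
$V = 18224$ ($V = \left(7401 - 105\right) + 10928 = 7296 + 10928 = 18224$)
$\sqrt{V + 35131} = \sqrt{18224 + 35131} = \sqrt{53355}$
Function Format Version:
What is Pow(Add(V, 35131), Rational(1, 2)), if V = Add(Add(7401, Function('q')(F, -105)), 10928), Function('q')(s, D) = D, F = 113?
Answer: Pow(53355, Rational(1, 2)) ≈ 230.99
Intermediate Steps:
V = 18224 (V = Add(Add(7401, -105), 10928) = Add(7296, 10928) = 18224)
Pow(Add(V, 35131), Rational(1, 2)) = Pow(Add(18224, 35131), Rational(1, 2)) = Pow(53355, Rational(1, 2))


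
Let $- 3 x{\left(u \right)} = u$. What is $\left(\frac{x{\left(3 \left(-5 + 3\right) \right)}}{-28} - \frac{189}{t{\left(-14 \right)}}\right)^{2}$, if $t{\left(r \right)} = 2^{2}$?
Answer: $\frac{1755625}{784} \approx 2239.3$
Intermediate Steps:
$x{\left(u \right)} = - \frac{u}{3}$
$t{\left(r \right)} = 4$
$\left(\frac{x{\left(3 \left(-5 + 3\right) \right)}}{-28} - \frac{189}{t{\left(-14 \right)}}\right)^{2} = \left(\frac{\left(- \frac{1}{3}\right) 3 \left(-5 + 3\right)}{-28} - \frac{189}{4}\right)^{2} = \left(- \frac{3 \left(-2\right)}{3} \left(- \frac{1}{28}\right) - \frac{189}{4}\right)^{2} = \left(\left(- \frac{1}{3}\right) \left(-6\right) \left(- \frac{1}{28}\right) - \frac{189}{4}\right)^{2} = \left(2 \left(- \frac{1}{28}\right) - \frac{189}{4}\right)^{2} = \left(- \frac{1}{14} - \frac{189}{4}\right)^{2} = \left(- \frac{1325}{28}\right)^{2} = \frac{1755625}{784}$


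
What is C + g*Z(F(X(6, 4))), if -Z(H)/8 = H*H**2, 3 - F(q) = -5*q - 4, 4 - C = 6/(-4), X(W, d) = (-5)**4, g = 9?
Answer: -4424128699381/2 ≈ -2.2121e+12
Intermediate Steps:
X(W, d) = 625
C = 11/2 (C = 4 - 6/(-4) = 4 - 6*(-1)/4 = 4 - 1*(-3/2) = 4 + 3/2 = 11/2 ≈ 5.5000)
F(q) = 7 + 5*q (F(q) = 3 - (-5*q - 4) = 3 - (-4 - 5*q) = 3 + (4 + 5*q) = 7 + 5*q)
Z(H) = -8*H**3 (Z(H) = -8*H*H**2 = -8*H**3)
C + g*Z(F(X(6, 4))) = 11/2 + 9*(-8*(7 + 5*625)**3) = 11/2 + 9*(-8*(7 + 3125)**3) = 11/2 + 9*(-8*3132**3) = 11/2 + 9*(-8*30723115968) = 11/2 + 9*(-245784927744) = 11/2 - 2212064349696 = -4424128699381/2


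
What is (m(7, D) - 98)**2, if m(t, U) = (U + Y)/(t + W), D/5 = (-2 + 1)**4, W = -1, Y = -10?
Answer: 351649/36 ≈ 9768.0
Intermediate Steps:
D = 5 (D = 5*(-2 + 1)**4 = 5*(-1)**4 = 5*1 = 5)
m(t, U) = (-10 + U)/(-1 + t) (m(t, U) = (U - 10)/(t - 1) = (-10 + U)/(-1 + t))
(m(7, D) - 98)**2 = ((-10 + 5)/(-1 + 7) - 98)**2 = (-5/6 - 98)**2 = (-593/6)**2 = 351649/36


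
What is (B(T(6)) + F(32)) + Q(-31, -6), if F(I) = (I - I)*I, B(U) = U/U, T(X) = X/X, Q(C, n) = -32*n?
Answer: 193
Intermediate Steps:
T(X) = 1
B(U) = 1
F(I) = 0 (F(I) = 0*I = 0)
(B(T(6)) + F(32)) + Q(-31, -6) = (1 + 0) - 32*(-6) = 1 + 192 = 193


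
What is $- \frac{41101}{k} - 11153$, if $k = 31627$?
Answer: $- \frac{352777032}{31627} \approx -11154.0$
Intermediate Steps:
$- \frac{41101}{k} - 11153 = - \frac{41101}{31627} - 11153 = - \frac{352777032}{31627}$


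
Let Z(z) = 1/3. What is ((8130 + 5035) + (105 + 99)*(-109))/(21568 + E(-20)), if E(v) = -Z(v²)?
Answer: -27213/64703 ≈ -0.42058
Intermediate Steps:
Z(z) = ⅓
E(v) = -⅓ (E(v) = -1*⅓ = -⅓)
((8130 + 5035) + (105 + 99)*(-109))/(21568 + E(-20)) = ((8130 + 5035) + (105 + 99)*(-109))/(21568 - ⅓) = (13165 + 204*(-109))/(64703/3) = (13165 - 22236)*(3/64703) = -9071*3/64703 = -27213/64703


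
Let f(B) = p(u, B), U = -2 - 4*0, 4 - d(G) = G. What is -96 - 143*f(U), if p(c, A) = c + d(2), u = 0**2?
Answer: -382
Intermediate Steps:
d(G) = 4 - G
u = 0
p(c, A) = 2 + c (p(c, A) = c + (4 - 1*2) = c + (4 - 2) = c + 2 = 2 + c)
U = -2 (U = -2 + 0 = -2)
f(B) = 2 (f(B) = 2 + 0 = 2)
-96 - 143*f(U) = -96 - 143*2 = -96 - 286 = -382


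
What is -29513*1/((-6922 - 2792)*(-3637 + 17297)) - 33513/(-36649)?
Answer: 4448030174057/4863074552760 ≈ 0.91465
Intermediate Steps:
-29513*1/((-6922 - 2792)*(-3637 + 17297)) - 33513/(-36649) = -29513/((-9714*13660)) - 33513*(-1/36649) = -29513/(-132693240) + 33513/36649 = -29513*(-1/132693240) + 33513/36649 = 29513/132693240 + 33513/36649 = 4448030174057/4863074552760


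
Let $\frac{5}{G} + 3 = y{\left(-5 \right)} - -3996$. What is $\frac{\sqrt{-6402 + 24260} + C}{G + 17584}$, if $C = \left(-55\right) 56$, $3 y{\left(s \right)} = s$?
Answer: $- \frac{36879920}{210550831} + \frac{11974 \sqrt{17858}}{210550831} \approx -0.16756$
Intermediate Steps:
$y{\left(s \right)} = \frac{s}{3}$
$C = -3080$
$G = \frac{15}{11974}$ ($G = \frac{5}{-3 + \left(\frac{1}{3} \left(-5\right) - -3996\right)} = \frac{5}{-3 + \left(- \frac{5}{3} + 3996\right)} = \frac{5}{-3 + \frac{11983}{3}} = \frac{5}{\frac{11974}{3}} = 5 \cdot \frac{3}{11974} = \frac{15}{11974} \approx 0.0012527$)
$\frac{\sqrt{-6402 + 24260} + C}{G + 17584} = \frac{\sqrt{-6402 + 24260} - 3080}{\frac{15}{11974} + 17584} = \frac{\sqrt{17858} - 3080}{\frac{210550831}{11974}} = \left(-3080 + \sqrt{17858}\right) \frac{11974}{210550831} = - \frac{36879920}{210550831} + \frac{11974 \sqrt{17858}}{210550831}$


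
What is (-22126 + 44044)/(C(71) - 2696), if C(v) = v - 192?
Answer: -7306/939 ≈ -7.7806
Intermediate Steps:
C(v) = -192 + v
(-22126 + 44044)/(C(71) - 2696) = (-22126 + 44044)/((-192 + 71) - 2696) = 21918/(-121 - 2696) = 21918/(-2817) = 21918*(-1/2817) = -7306/939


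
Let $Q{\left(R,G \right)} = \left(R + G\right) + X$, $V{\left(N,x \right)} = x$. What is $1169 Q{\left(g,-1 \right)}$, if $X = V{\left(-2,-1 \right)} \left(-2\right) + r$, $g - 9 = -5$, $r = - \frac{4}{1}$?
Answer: $1169$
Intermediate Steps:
$r = -4$ ($r = \left(-4\right) 1 = -4$)
$g = 4$ ($g = 9 - 5 = 4$)
$X = -2$ ($X = \left(-1\right) \left(-2\right) - 4 = 2 - 4 = -2$)
$Q{\left(R,G \right)} = -2 + G + R$ ($Q{\left(R,G \right)} = \left(R + G\right) - 2 = \left(G + R\right) - 2 = -2 + G + R$)
$1169 Q{\left(g,-1 \right)} = 1169 \left(-2 - 1 + 4\right) = 1169 \cdot 1 = 1169$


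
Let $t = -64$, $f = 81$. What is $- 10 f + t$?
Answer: $-874$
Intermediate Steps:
$- 10 f + t = \left(-10\right) 81 - 64 = -810 - 64 = -874$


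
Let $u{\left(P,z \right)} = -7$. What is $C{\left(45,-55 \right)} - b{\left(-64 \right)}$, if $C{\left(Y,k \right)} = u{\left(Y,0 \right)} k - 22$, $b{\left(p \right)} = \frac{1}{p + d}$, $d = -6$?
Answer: $\frac{25411}{70} \approx 363.01$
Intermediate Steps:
$b{\left(p \right)} = \frac{1}{-6 + p}$ ($b{\left(p \right)} = \frac{1}{p - 6} = \frac{1}{-6 + p}$)
$C{\left(Y,k \right)} = -22 - 7 k$ ($C{\left(Y,k \right)} = - 7 k - 22 = -22 - 7 k$)
$C{\left(45,-55 \right)} - b{\left(-64 \right)} = \left(-22 - -385\right) - \frac{1}{-6 - 64} = \left(-22 + 385\right) - \frac{1}{-70} = 363 - - \frac{1}{70} = 363 + \frac{1}{70} = \frac{25411}{70}$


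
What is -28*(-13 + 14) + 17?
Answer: -11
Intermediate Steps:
-28*(-13 + 14) + 17 = -28*1 + 17 = -28 + 17 = -11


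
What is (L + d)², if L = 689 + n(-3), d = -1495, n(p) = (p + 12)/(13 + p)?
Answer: 64818601/100 ≈ 6.4819e+5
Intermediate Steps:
n(p) = (12 + p)/(13 + p)
L = 6899/10 (L = 689 + (12 - 3)/(13 - 3) = 689 + 9/10 = 6899/10 ≈ 689.90)
(L + d)² = (6899/10 - 1495)² = (-8051/10)² = 64818601/100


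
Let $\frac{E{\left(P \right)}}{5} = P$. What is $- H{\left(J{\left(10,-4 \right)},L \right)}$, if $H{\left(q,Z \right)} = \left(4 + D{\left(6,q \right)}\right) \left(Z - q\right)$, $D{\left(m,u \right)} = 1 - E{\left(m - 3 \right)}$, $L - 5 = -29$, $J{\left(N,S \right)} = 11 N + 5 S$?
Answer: $-1140$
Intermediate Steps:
$E{\left(P \right)} = 5 P$
$J{\left(N,S \right)} = 5 S + 11 N$
$L = -24$ ($L = 5 - 29 = -24$)
$D{\left(m,u \right)} = 16 - 5 m$ ($D{\left(m,u \right)} = 1 - 5 \left(m - 3\right) = 1 - 5 \left(-3 + m\right) = 1 - \left(-15 + 5 m\right) = 16 - 5 m$)
$H{\left(q,Z \right)} = - 10 Z + 10 q$ ($H{\left(q,Z \right)} = \left(4 + \left(16 - 30\right)\right) \left(Z - q\right) = \left(4 - 14\right) \left(Z - q\right) = - 10 \left(Z - q\right) = - 10 Z + 10 q$)
$- H{\left(J{\left(10,-4 \right)},L \right)} = - (\left(-10\right) \left(-24\right) + 10 \left(5 \left(-4\right) + 11 \cdot 10\right)) = - (240 + 10 \left(-20 + 110\right)) = - (240 + 10 \cdot 90) = - (240 + 900) = \left(-1\right) 1140 = -1140$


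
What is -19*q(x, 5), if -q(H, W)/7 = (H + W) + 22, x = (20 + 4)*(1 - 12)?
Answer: -31521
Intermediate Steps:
x = -264 (x = 24*(-11) = -264)
q(H, W) = -154 - 7*H - 7*W (q(H, W) = -7*((H + W) + 22) = -7*(22 + H + W) = -154 - 7*H - 7*W)
-19*q(x, 5) = -19*(-154 - 7*(-264) - 7*5) = -19*(-154 + 1848 - 35) = -19*1659 = -31521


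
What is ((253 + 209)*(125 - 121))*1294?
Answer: 2391312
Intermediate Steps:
((253 + 209)*(125 - 121))*1294 = (462*4)*1294 = 1848*1294 = 2391312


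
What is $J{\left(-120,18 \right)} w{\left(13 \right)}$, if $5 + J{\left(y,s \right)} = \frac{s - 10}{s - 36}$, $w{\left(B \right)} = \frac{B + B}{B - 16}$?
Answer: $\frac{1274}{27} \approx 47.185$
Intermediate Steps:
$w{\left(B \right)} = \frac{2 B}{-16 + B}$
$J{\left(y,s \right)} = -5 + \frac{-10 + s}{-36 + s}$ ($J{\left(y,s \right)} = -5 + \frac{s - 10}{s - 36} = -5 + \frac{-10 + s}{-36 + s}$)
$J{\left(-120,18 \right)} w{\left(13 \right)} = \frac{2 \left(85 - 36\right)}{-36 + 18} \cdot 2 \cdot 13 \frac{1}{-16 + 13} = \frac{2 \left(85 - 36\right)}{-18} \cdot 2 \cdot 13 \frac{1}{-3} = 2 \left(- \frac{1}{18}\right) 49 \cdot 2 \cdot 13 \left(- \frac{1}{3}\right) = \left(- \frac{49}{9}\right) \left(- \frac{26}{3}\right) = \frac{1274}{27}$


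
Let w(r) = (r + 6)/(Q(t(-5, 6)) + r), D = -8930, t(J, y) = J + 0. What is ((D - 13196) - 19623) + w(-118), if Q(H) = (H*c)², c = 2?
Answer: -375685/9 ≈ -41743.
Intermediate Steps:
t(J, y) = J
Q(H) = 4*H² (Q(H) = (H*2)² = (2*H)² = 4*H²)
w(r) = (6 + r)/(100 + r) (w(r) = (r + 6)/(4*(-5)² + r) = (6 + r)/(4*25 + r) = (6 + r)/(100 + r))
((D - 13196) - 19623) + w(-118) = ((-8930 - 13196) - 19623) + (6 - 118)/(100 - 118) = (-22126 - 19623) - 112/(-18) = -41749 - 1/18*(-112) = -41749 + 56/9 = -375685/9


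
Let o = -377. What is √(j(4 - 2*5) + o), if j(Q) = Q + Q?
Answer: I*√389 ≈ 19.723*I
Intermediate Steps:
j(Q) = 2*Q
√(j(4 - 2*5) + o) = √(2*(4 - 2*5) - 377) = √(2*(4 - 10) - 377) = √(2*(-6) - 377) = √(-12 - 377) = √(-389) = I*√389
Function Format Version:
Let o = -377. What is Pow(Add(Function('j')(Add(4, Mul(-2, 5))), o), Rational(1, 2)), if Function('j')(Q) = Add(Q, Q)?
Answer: Mul(I, Pow(389, Rational(1, 2))) ≈ Mul(19.723, I)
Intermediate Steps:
Function('j')(Q) = Mul(2, Q)
Pow(Add(Function('j')(Add(4, Mul(-2, 5))), o), Rational(1, 2)) = Pow(Add(Mul(2, Add(4, Mul(-2, 5))), -377), Rational(1, 2)) = Pow(Add(Mul(2, Add(4, -10)), -377), Rational(1, 2)) = Pow(Add(Mul(2, -6), -377), Rational(1, 2)) = Pow(Add(-12, -377), Rational(1, 2)) = Pow(-389, Rational(1, 2)) = Mul(I, Pow(389, Rational(1, 2)))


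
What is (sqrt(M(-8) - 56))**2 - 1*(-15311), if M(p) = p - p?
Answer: 15255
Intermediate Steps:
M(p) = 0
(sqrt(M(-8) - 56))**2 - 1*(-15311) = (sqrt(0 - 56))**2 - 1*(-15311) = (sqrt(-56))**2 + 15311 = (2*I*sqrt(14))**2 + 15311 = -56 + 15311 = 15255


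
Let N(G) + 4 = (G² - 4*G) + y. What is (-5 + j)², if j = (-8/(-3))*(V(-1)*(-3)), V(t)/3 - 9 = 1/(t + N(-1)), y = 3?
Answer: 52441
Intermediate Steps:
N(G) = -1 + G² - 4*G (N(G) = -4 + ((G² - 4*G) + 3) = -4 + (3 + G² - 4*G) = -1 + G² - 4*G)
V(t) = 27 + 3/(4 + t) (V(t) = 27 + 3/(t + (-1 + (-1)² - 4*(-1))) = 27 + 3/(t + (-1 + 1 + 4)) = 27 + 3/(t + 4) = 27 + 3/(4 + t))
j = -224 (j = (-8/(-3))*((3*(37 + 9*(-1))/(4 - 1))*(-3)) = (-8*(-⅓))*((3*(37 - 9)/3)*(-3)) = 8*((3*(⅓)*28)*(-3))/3 = 8*(28*(-3))/3 = (8/3)*(-84) = -224)
(-5 + j)² = (-5 - 224)² = (-229)² = 52441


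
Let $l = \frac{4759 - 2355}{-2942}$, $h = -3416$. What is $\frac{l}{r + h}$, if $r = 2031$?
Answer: $\frac{1202}{2037335} \approx 0.00058999$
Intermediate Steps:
$l = - \frac{1202}{1471}$ ($l = 2404 \left(- \frac{1}{2942}\right) = - \frac{1202}{1471} \approx -0.81713$)
$\frac{l}{r + h} = - \frac{1202}{1471 \left(2031 - 3416\right)} = - \frac{1202}{1471 \left(-1385\right)} = \left(- \frac{1202}{1471}\right) \left(- \frac{1}{1385}\right) = \frac{1202}{2037335}$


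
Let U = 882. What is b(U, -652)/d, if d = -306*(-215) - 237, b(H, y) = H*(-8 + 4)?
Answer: -1176/21851 ≈ -0.053819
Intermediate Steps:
b(H, y) = -4*H (b(H, y) = H*(-4) = -4*H)
d = 65553 (d = 65790 - 237 = 65553)
b(U, -652)/d = -4*882/65553 = -3528*1/65553 = -1176/21851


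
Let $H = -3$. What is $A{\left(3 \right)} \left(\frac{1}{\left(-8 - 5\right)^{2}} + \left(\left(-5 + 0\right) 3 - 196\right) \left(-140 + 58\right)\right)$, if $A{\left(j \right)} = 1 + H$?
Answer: $- \frac{5848078}{169} \approx -34604.0$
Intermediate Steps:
$A{\left(j \right)} = -2$ ($A{\left(j \right)} = 1 - 3 = -2$)
$A{\left(3 \right)} \left(\frac{1}{\left(-8 - 5\right)^{2}} + \left(\left(-5 + 0\right) 3 - 196\right) \left(-140 + 58\right)\right) = - 2 \left(\frac{1}{\left(-8 - 5\right)^{2}} + \left(\left(-5 + 0\right) 3 - 196\right) \left(-140 + 58\right)\right) = - 2 \left(\frac{1}{\left(-13\right)^{2}} + \left(\left(-5\right) 3 - 196\right) \left(-82\right)\right) = - 2 \left(\frac{1}{169} + \left(-15 - 196\right) \left(-82\right)\right) = - 2 \left(\frac{1}{169} - -17302\right) = - 2 \left(\frac{1}{169} + 17302\right) = \left(-2\right) \frac{2924039}{169} = - \frac{5848078}{169}$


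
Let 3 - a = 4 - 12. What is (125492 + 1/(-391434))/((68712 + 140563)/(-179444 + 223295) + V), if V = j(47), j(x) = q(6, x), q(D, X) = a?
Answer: 718013869898159/90243282008 ≈ 7956.4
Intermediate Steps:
a = 11 (a = 3 - (4 - 12) = 3 - 1*(-8) = 3 + 8 = 11)
q(D, X) = 11
j(x) = 11
V = 11
(125492 + 1/(-391434))/((68712 + 140563)/(-179444 + 223295) + V) = (125492 + 1/(-391434))/((68712 + 140563)/(-179444 + 223295) + 11) = (125492 - 1/391434)/(209275/43851 + 11) = 49121835527/(391434*(209275*(1/43851) + 11)) = 49121835527/(391434*(209275/43851 + 11)) = 49121835527/(391434*(691636/43851)) = (49121835527/391434)*(43851/691636) = 718013869898159/90243282008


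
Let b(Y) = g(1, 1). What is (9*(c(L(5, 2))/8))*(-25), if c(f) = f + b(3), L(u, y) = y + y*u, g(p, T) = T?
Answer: -2925/8 ≈ -365.63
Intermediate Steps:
b(Y) = 1
L(u, y) = y + u*y
c(f) = 1 + f (c(f) = f + 1 = 1 + f)
(9*(c(L(5, 2))/8))*(-25) = (9*((1 + 2*(1 + 5))/8))*(-25) = (9*((1 + 2*6)*(1/8)))*(-25) = (9*((1 + 12)*(1/8)))*(-25) = (9*(13*(1/8)))*(-25) = (9*(13/8))*(-25) = (117/8)*(-25) = -2925/8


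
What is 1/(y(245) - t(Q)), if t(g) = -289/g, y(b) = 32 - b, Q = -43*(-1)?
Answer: -43/8870 ≈ -0.0048478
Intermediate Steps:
Q = 43
1/(y(245) - t(Q)) = 1/((32 - 1*245) - (-289)/43) = 1/((32 - 245) - (-289)/43) = 1/(-213 - 1*(-289/43)) = 1/(-213 + 289/43) = 1/(-8870/43) = -43/8870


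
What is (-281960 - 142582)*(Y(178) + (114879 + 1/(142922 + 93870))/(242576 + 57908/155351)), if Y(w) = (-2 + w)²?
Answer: -19558293681471814238876779/1487230646939088 ≈ -1.3151e+10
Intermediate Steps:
(-281960 - 142582)*(Y(178) + (114879 + 1/(142922 + 93870))/(242576 + 57908/155351)) = (-281960 - 142582)*((-2 + 178)² + (114879 + 1/(142922 + 93870))/(242576 + 57908/155351)) = -424542*(176² + (114879 + 1/236792)/(242576 + 57908*(1/155351))) = -424542*(30976 + (114879 + 1/236792)/(242576 + 57908/155351)) = -424542*(30976 + 27202428169/(236792*(37684482084/155351))) = -424542*(30976 + (27202428169/236792)*(155351/37684482084)) = -424542*(30976 + 4225924418482319/8923383881634528) = -424542*276414965041929621647/8923383881634528 = -19558293681471814238876779/1487230646939088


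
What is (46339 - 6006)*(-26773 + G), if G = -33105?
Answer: -2415059374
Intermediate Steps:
(46339 - 6006)*(-26773 + G) = (46339 - 6006)*(-26773 - 33105) = 40333*(-59878) = -2415059374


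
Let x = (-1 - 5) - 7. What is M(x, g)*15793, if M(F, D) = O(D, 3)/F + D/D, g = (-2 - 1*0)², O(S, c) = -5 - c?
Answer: 331653/13 ≈ 25512.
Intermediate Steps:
x = -13 (x = -6 - 7 = -13)
g = 4 (g = (-2 + 0)² = (-2)² = 4)
M(F, D) = 1 - 8/F (M(F, D) = (-5 - 1*3)/F + D/D = (-5 - 3)/F + 1 = -8/F + 1 = 1 - 8/F)
M(x, g)*15793 = ((-8 - 13)/(-13))*15793 = -1/13*(-21)*15793 = (21/13)*15793 = 331653/13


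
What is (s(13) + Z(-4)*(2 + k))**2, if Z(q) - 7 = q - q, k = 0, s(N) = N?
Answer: 729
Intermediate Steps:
Z(q) = 7 (Z(q) = 7 + (q - q) = 7 + 0 = 7)
(s(13) + Z(-4)*(2 + k))**2 = (13 + 7*(2 + 0))**2 = (13 + 7*2)**2 = (13 + 14)**2 = 27**2 = 729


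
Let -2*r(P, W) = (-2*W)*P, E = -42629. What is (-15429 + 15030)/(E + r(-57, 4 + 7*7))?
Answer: 399/45650 ≈ 0.0087404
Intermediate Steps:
r(P, W) = P*W (r(P, W) = -(-2*W)*P/2 = -(-1)*P*W = P*W)
(-15429 + 15030)/(E + r(-57, 4 + 7*7)) = (-15429 + 15030)/(-42629 - 57*(4 + 7*7)) = -399/(-42629 - 57*(4 + 49)) = -399/(-42629 - 57*53) = -399/(-42629 - 3021) = -399/(-45650) = -399*(-1/45650) = 399/45650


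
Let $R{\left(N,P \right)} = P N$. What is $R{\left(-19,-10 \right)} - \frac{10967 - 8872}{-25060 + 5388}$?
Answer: $\frac{3739775}{19672} \approx 190.11$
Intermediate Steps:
$R{\left(N,P \right)} = N P$
$R{\left(-19,-10 \right)} - \frac{10967 - 8872}{-25060 + 5388} = \left(-19\right) \left(-10\right) - \frac{10967 - 8872}{-25060 + 5388} = 190 - \frac{2095}{-19672} = 190 - 2095 \left(- \frac{1}{19672}\right) = 190 - - \frac{2095}{19672} = 190 + \frac{2095}{19672} = \frac{3739775}{19672}$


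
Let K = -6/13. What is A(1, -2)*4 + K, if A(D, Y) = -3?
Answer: -162/13 ≈ -12.462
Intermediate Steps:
K = -6/13 (K = -6*1/13 = -6/13 ≈ -0.46154)
A(1, -2)*4 + K = -3*4 - 6/13 = -12 - 6/13 = -162/13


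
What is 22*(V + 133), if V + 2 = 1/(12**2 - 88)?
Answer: 80707/28 ≈ 2882.4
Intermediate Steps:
V = -111/56 (V = -2 + 1/(12**2 - 88) = -2 + 1/(144 - 88) = -2 + 1/56 = -111/56 ≈ -1.9821)
22*(V + 133) = 22*(-111/56 + 133) = 22*(7337/56) = 80707/28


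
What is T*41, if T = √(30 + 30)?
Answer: 82*√15 ≈ 317.58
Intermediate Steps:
T = 2*√15 (T = √60 = 2*√15 ≈ 7.7460)
T*41 = (2*√15)*41 = 82*√15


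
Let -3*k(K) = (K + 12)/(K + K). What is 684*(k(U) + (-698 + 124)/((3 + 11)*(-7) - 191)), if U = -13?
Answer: 5071062/3757 ≈ 1349.8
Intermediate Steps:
k(K) = -(12 + K)/(6*K) (k(K) = -(K + 12)/(3*(K + K)) = -(12 + K)/(3*(2*K)) = -(12 + K)*1/(2*K)/3 = -(12 + K)/(6*K))
684*(k(U) + (-698 + 124)/((3 + 11)*(-7) - 191)) = 684*((⅙)*(-12 - 1*(-13))/(-13) + (-698 + 124)/((3 + 11)*(-7) - 191)) = 684*((⅙)*(-1/13)*(-12 + 13) - 574/(14*(-7) - 191)) = 684*((⅙)*(-1/13)*1 - 574/(-98 - 191)) = 684*(-1/78 - 574/(-289)) = 684*(-1/78 - 574*(-1/289)) = 684*(-1/78 + 574/289) = 684*(44483/22542) = 5071062/3757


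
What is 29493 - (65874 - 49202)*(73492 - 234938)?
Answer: 2691657205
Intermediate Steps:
29493 - (65874 - 49202)*(73492 - 234938) = 29493 - 16672*(-161446) = 29493 - 1*(-2691627712) = 29493 + 2691627712 = 2691657205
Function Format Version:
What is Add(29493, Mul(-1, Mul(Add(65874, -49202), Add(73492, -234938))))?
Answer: 2691657205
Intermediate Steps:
Add(29493, Mul(-1, Mul(Add(65874, -49202), Add(73492, -234938)))) = Add(29493, Mul(-1, Mul(16672, -161446))) = Add(29493, Mul(-1, -2691627712)) = Add(29493, 2691627712) = 2691657205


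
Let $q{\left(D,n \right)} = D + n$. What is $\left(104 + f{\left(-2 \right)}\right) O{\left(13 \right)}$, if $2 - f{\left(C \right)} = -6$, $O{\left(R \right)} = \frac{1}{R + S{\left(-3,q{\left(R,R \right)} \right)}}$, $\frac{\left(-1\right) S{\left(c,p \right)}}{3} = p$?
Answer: $- \frac{112}{65} \approx -1.7231$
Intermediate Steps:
$S{\left(c,p \right)} = - 3 p$
$O{\left(R \right)} = - \frac{1}{5 R}$ ($O{\left(R \right)} = \frac{1}{R - 3 \left(R + R\right)} = \frac{1}{R - 3 \cdot 2 R} = \frac{1}{R - 6 R} = \frac{1}{\left(-5\right) R} = - \frac{1}{5 R}$)
$f{\left(C \right)} = 8$ ($f{\left(C \right)} = 2 - -6 = 2 + 6 = 8$)
$\left(104 + f{\left(-2 \right)}\right) O{\left(13 \right)} = \left(104 + 8\right) \left(- \frac{1}{5 \cdot 13}\right) = 112 \left(\left(- \frac{1}{5}\right) \frac{1}{13}\right) = 112 \left(- \frac{1}{65}\right) = - \frac{112}{65}$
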